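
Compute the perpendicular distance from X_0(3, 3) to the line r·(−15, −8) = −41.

28/17

The normal to the line is n = (−15, −8) with |n| = 17.
|n·X_0 − (-41)| = |-69 − (-41)| = 28, so the distance is 28/17.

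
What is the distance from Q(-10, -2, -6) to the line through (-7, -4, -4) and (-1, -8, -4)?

A direction vector is d = (6, -4, 0).
AP = (-3, 2, -2); AP·d = -26, |AP|² = 17, |d|² = 52.
distance² = |AP|² − (AP·d)²/|d|² = 17 − 676/52 = 4, so the distance is 2.

2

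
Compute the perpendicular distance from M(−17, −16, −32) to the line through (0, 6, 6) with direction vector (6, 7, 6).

Direction vector d = (6, 7, 6).
AP = (−17, −22, −38), and AP × d = (134, −126, 13).
|AP × d|² = 34001 and |d|² = 121, so the distance is √(34001/121) = √281.

√281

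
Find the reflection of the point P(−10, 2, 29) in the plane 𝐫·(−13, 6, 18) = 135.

(16, -10, -7)

n = (−13, 6, 18), |n|² = 529, n·P − 135 = 529, so t = 529/529 = 1.
Foot F = P − 1·n = (3, −4, 11); the reflection is 2F − P = (16, −10, −7).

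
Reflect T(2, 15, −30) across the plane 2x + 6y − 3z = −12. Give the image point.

n = (2, 6, −3), |n|² = 49, n·T − (-12) = 196, so t = 196/49 = 4.
Foot F = T − 4·n = (−6, −9, −18); the reflection is 2F − T = (−14, −33, −6).

(-14, -33, -6)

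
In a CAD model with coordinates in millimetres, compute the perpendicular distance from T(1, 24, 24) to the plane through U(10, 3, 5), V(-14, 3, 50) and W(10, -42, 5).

UV = (-24, 0, 45) and UW = (0, -45, 0), so a normal is n = UV × UW = (2025, 0, 1080).
Then n·(1, 24, 24) - 25650 = 2295.
|n| = √(4100625 + 0 + 1166400) = 2295, so the distance is |2295|/2295 = 1.

1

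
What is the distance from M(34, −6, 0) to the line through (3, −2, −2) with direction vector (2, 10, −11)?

Direction vector d = (2, 10, −11).
AP = (31, −4, 2); AP·d = 0, |AP|² = 981, |d|² = 225.
distance² = |AP|² − (AP·d)²/|d|² = 981 − 0/225 = 981, so the distance is 3√109.

3√109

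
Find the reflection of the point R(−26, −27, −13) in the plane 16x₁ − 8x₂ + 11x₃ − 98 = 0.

With n = (16, −8, 11), the signed offset is (n·R − 98)/|n|² = -441/441 = -1.
R' = R − 2t·n = (−26, −27, −13) − (-2)·(16, −8, 11) = (6, −43, 9).

(6, -43, 9)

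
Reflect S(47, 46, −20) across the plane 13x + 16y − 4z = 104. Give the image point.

(-31, -50, 4)

n = (13, 16, −4), |n|² = 441, n·S − 104 = 1323, so t = 1323/441 = 3.
Foot F = S − 3·n = (8, −2, −8); the reflection is 2F − S = (−31, −50, 4).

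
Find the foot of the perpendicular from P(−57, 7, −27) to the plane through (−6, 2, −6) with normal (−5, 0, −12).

(-42, 7, 9)

The perpendicular from P has direction n = (−5, 0, −12): r = (−57, 7, −27) + t(−5, 0, −12).
Substitute into the plane: n·(P + tn) = 102 gives 609 + 169t = 102, so t = -3.
Foot = (−57, 7, −27) + (-3)·(−5, 0, −12) = (−42, 7, 9).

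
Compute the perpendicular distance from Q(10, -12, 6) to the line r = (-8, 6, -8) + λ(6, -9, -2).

Direction vector d = (6, -9, -2).
AP = (18, -18, 14), and AP × d = (162, 120, -54).
|AP × d|² = 43560 and |d|² = 121, so the distance is √(43560/121) = √360 = 6√10.

6√10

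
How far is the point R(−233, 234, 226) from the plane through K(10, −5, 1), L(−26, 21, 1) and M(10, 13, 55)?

9

KL = (−36, 26, 0) and KM = (0, 18, 54), so a normal is n = KL × KM = (1404, 1944, −648).
d = |1404·(-233) + 1944·234 + (-648)·226 − 3672| / √(1971216 + 3779136 + 419904) = |-22356| / 2484 = 9.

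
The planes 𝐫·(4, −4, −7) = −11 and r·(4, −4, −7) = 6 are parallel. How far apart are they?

17/9

With common normal n = (4, −4, −7) (|n| = 9), the distance is |(-11) − 6|/|n| = 17/9.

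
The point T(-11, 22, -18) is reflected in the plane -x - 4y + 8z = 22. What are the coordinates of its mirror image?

n = (-1, -4, 8), |n|² = 81, n·T − 22 = -243, so t = -243/81 = -3.
Foot F = T − (-3)·n = (-14, 10, 6); the reflection is 2F − T = (-17, -2, 30).

(-17, -2, 30)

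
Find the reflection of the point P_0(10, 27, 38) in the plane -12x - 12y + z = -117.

(-14, 3, 40)

With n = (-12, -12, 1), the signed offset is (n·P_0 − (-117))/|n|² = -289/289 = -1.
P_0' = P_0 − 2t·n = (10, 27, 38) − (-2)·(-12, -12, 1) = (-14, 3, 40).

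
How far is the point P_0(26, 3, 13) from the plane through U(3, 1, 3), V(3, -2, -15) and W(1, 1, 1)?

UV = (0, -3, -18) and UW = (-2, 0, -2), so a normal is n = UV × UW = (6, 36, -6).
Then n·(26, 3, 13) - 36 = 150.
|n| = √(36 + 1296 + 36) = 6√38, so the distance is |150|/(6√38) = 25√38/38.

25√38/38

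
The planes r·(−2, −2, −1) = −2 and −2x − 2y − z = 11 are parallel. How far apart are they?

With common normal n = (−2, −2, −1) (|n| = 3), the distance is |(-2) − 11|/|n| = 13/3.

13/3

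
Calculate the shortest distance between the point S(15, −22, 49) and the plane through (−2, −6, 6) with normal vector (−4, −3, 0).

The plane has equation n·(r − (−2, −6, 6)) = 0, i.e. n·r = 26.
d = |(-4)·15 + (-3)·(-22) − 26| / √(16 + 9 + 0) = |-20| / 5 = 4.

4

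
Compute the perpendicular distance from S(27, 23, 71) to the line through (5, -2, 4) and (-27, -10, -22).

3√181

A direction vector is d = (-32, -8, -26).
AP = (22, 25, 67); AP·d = -2646, |AP|² = 5598, |d|² = 1764.
distance² = |AP|² − (AP·d)²/|d|² = 5598 − 7001316/1764 = 1629, so the distance is 3√181.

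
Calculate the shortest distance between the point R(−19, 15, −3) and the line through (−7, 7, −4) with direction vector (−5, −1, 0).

Direction vector d = (−5, −1, 0).
AP = (−12, 8, 1), and AP × d = (1, −5, 52).
|AP × d|² = 2730 and |d|² = 26, so the distance is √(2730/26) = √105.

√105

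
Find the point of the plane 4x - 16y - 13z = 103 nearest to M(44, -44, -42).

n = (4, -16, -13), |n|² = 441, and n·M − 103 = 1323.
t = 1323/441 = 3, so the foot is M − t·n = (44, -44, -42) − 3·(4, -16, -13) = (32, 4, -3).

(32, 4, -3)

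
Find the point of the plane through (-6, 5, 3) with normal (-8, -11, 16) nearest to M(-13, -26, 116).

The perpendicular from M has direction n = (-8, -11, 16): r = (-13, -26, 116) + λ(-8, -11, 16).
Substitute into the plane: n·(M + λn) = 41 gives 2246 + 441λ = 41, so λ = -5.
Foot = (-13, -26, 116) + (-5)·(-8, -11, 16) = (27, 29, 36).

(27, 29, 36)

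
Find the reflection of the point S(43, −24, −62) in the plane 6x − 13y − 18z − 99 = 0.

(7, 54, 46)

n = (6, −13, −18), |n|² = 529, n·S − 99 = 1587, so t = 1587/529 = 3.
Foot F = S − 3·n = (25, 15, −8); the reflection is 2F − S = (7, 54, 46).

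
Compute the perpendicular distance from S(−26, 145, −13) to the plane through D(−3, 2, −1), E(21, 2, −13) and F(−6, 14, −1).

5

DE = (24, 0, −12) and DF = (−3, 12, 0), so a normal is n = DE × DF = (144, 36, 288).
Then n·(−26, 145, −13) − (−648) = −1620.
|n| = √(20736 + 1296 + 82944) = 324, so the distance is |-1620|/324 = 5.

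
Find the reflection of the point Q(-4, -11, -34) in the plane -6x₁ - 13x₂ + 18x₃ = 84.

n = (-6, -13, 18), |n|² = 529, n·Q − 84 = -529, so t = -529/529 = -1.
Foot F = Q − (-1)·n = (-10, -24, -16); the reflection is 2F − Q = (-16, -37, 2).

(-16, -37, 2)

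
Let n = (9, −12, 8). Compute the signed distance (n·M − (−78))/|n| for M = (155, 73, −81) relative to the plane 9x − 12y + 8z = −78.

-3

n·M − (-78) = -51.
|n| = 17, so the signed distance is -51/17 = -3.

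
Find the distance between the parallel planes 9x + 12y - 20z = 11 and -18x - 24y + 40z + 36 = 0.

Divide the second equation by -2 to match normals: 9x + 12y - 20z = 18.
With common normal n = (9, 12, -20) (|n| = 25), the distance is |11 − 18|/|n| = 7/25.

7/25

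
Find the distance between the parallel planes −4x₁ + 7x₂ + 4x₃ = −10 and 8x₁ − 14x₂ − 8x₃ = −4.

4/3

Divide the second equation by -2 to match normals: −4x₁ + 7x₂ + 4x₃ = 2.
With common normal n = (−4, 7, 4) (|n| = 9), the distance is |(-10) − 2|/|n| = 12/9 = 4/3.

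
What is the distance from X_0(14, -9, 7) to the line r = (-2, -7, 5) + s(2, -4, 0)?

2√46

Direction vector d = (2, -4, 0).
AP = (16, -2, 2), and AP × d = (8, 4, -60).
|AP × d|² = 3680 and |d|² = 20, so the distance is √(3680/20) = √184 = 2√46.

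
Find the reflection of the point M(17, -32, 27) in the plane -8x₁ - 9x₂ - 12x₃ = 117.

n = (-8, -9, -12), |n|² = 289, n·M − 117 = -289, so t = -289/289 = -1.
Foot F = M − (-1)·n = (9, -41, 15); the reflection is 2F − M = (1, -50, 3).

(1, -50, 3)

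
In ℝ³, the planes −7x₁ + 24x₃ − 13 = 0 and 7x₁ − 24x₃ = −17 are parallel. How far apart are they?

Divide the second equation by -1 to match normals: −7x₁ + 24x₃ = 17.
With common normal n = (−7, 0, 24) (|n| = 25), the distance is |13 − 17|/|n| = 4/25.

4/25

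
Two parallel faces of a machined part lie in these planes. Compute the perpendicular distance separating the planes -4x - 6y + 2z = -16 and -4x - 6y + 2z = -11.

Both planes have normal n = (-4, -6, 2), |n| = 2√14. Any point on the first plane is at distance |(-11) − (-16)|/|n| = 5/(2√14) = 5√14/28 from the second.

5/(2√14)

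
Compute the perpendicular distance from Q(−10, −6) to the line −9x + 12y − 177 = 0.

d = |(-9)·(-10) + 12·(-6) − 177| / √(81 + 144) = |-159|/15 = 53/5.

53/5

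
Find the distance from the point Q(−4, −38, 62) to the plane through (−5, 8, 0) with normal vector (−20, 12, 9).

14/25

The plane has equation n·(r − (−5, 8, 0)) = 0, i.e. n·r = 196.
Then n·(−4, −38, 62) − 196 = −14.
|n| = √(400 + 144 + 81) = 25, so the distance is |-14|/25 = 14/25.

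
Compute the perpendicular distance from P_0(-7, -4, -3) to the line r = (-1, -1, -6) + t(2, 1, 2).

Direction vector d = (2, 1, 2).
AP = (-6, -3, 3), and AP × d = (-9, 18, 0).
|AP × d|² = 405 and |d|² = 9, so the distance is √(405/9) = √45 = 3√5.

3√5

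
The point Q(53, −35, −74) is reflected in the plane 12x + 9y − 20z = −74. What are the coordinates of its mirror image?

(-19, -89, 46)

With n = (12, 9, −20), the signed offset is (n·Q − (-74))/|n|² = 1875/625 = 3.
Q' = Q − 2t·n = (53, −35, −74) − 6·(12, 9, −20) = (−19, −89, 46).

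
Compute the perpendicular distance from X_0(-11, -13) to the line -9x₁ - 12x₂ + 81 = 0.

112/5

d = |(-9)·(-11) + (-12)·(-13) − (-81)| / √(81 + 144) = |336|/15 = 112/5.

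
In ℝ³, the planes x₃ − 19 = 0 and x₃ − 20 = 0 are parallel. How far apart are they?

1

Both planes have normal n = (0, 0, 1), |n| = 1. Any point on the first plane is at distance |20 − 19|/|n| = 1/1 = 1 from the second.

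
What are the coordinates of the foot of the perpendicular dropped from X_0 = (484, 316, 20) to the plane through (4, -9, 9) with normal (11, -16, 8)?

n = (11, -16, 8), |n|² = 441, and n·X_0 − 260 = 168.
t = 168/441 = 8/21, so the foot is X_0 − t·n = (484, 316, 20) − (8/21)·(11, -16, 8) = (10076/21, 6764/21, 356/21).

(10076/21, 6764/21, 356/21)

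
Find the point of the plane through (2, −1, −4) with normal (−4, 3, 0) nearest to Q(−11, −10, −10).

n = (−4, 3, 0), |n|² = 25, and n·Q − (-11) = 25.
t = 25/25 = 1, so the foot is Q − t·n = (−11, −10, −10) − 1·(−4, 3, 0) = (−7, −13, −10).

(-7, -13, -10)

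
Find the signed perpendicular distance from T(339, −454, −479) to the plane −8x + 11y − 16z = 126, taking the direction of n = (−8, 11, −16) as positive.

n·T − 126 = -168.
|n| = 21, so the signed distance is -168/21 = -8.

-8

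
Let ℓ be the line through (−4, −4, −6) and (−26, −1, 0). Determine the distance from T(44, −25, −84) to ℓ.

A direction vector is d = (−22, 3, 6).
AP = (48, −21, −78); AP·d = -1587, |AP|² = 8829, |d|² = 529.
distance² = |AP|² − (AP·d)²/|d|² = 8829 − 2518569/529 = 4068, so the distance is 6√113.

6√113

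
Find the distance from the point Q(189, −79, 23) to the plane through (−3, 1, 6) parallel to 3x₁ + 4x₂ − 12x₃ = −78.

4

Parallel planes share the normal n = (3, 4, −12); since (−3, 1, 6) lies on the plane, its equation is 3x₁ + 4x₂ − 12x₃ = -77.
d = |3·189 + 4·(-79) + (-12)·23 − (-77)| / √(9 + 16 + 144) = |52| / 13 = 4.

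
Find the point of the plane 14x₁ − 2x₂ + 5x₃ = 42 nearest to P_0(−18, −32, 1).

The perpendicular from P_0 has direction n = (14, −2, 5): r = (−18, −32, 1) + λ(14, −2, 5).
Substitute into the plane: n·(P_0 + λn) = 42 gives -183 + 225λ = 42, so λ = 1.
Foot = (−18, −32, 1) + 1·(14, −2, 5) = (−4, −34, 6).

(-4, -34, 6)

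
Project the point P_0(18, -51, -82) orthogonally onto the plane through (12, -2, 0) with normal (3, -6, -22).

n = (3, -6, -22), |n|² = 529, and n·P_0 − 48 = 2116.
t = 2116/529 = 4, so the foot is P_0 − t·n = (18, -51, -82) − 4·(3, -6, -22) = (6, -27, 6).

(6, -27, 6)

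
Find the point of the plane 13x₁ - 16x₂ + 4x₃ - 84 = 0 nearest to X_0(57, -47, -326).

The perpendicular from X_0 has direction n = (13, -16, 4): r = (57, -47, -326) + t(13, -16, 4).
Substitute into the plane: n·(X_0 + tn) = 84 gives 189 + 441t = 84, so t = -5/21.
Foot = (57, -47, -326) + (-5/21)·(13, -16, 4) = (1132/21, -907/21, -6866/21).

(1132/21, -907/21, -6866/21)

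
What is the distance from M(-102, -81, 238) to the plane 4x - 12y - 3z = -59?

Normal vector n = (4, -12, -3), and n·(-102, -81, 238) - (-59) = -91.
|n| = √(16 + 144 + 9) = 13, so the distance is |-91|/13 = 7.

7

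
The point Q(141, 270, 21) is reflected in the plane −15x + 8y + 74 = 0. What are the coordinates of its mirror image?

(2607/17, 4478/17, 21)

n = (−15, 8, 0), |n|² = 289, n·Q − (-74) = 119, so t = 119/289 = 7/17.
Foot F = Q − (7/17)·n = (2502/17, 4534/17, 21); the reflection is 2F − Q = (2607/17, 4478/17, 21).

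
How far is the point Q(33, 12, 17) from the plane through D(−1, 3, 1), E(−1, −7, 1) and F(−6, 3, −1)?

DE = (0, −10, 0) and DF = (−5, 0, −2), so a normal is n = DE × DF = (20, 0, −50).
d = |20·33 + (-50)·17 − (-70)| / √(400 + 0 + 2500) = |-120| / (10√29) = 12√29/29.

12√29/29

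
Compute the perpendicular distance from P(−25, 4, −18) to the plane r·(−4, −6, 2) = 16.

d = |(-4)·(-25) + (-6)·4 + 2·(-18) − 16| / √(16 + 36 + 4) = |24| / (2√14) = 12/√14.

6√14/7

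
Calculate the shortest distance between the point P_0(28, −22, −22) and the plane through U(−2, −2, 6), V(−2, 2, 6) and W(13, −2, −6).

UV = (0, 4, 0) and UW = (15, 0, −12), so a normal is n = UV × UW = (−48, 0, −60).
Then n·(28, −22, −22) − (−264) = 240.
|n| = √(2304 + 0 + 3600) = 12√41, so the distance is |240|/(12√41) = 20√41/41.

20√41/41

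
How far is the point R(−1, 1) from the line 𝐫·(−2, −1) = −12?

The normal to the line is n = (−2, −1) with |n| = √5.
|n·R − (-12)| = |1 − (-12)| = 13, so the distance is 13/√5 = 13√5/5.

13/√5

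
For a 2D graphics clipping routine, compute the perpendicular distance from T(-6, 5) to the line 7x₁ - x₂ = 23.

d = |7·(-6) + (-1)·5 − 23| / √(49 + 1) = |-70|/(5√2) = 7√2.

7√2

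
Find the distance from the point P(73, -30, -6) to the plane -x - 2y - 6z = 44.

n = (-1, -2, -6); n·P − 44 = -21; |n| = √41; distance = 21/√41 = 21√41/41.

21/√41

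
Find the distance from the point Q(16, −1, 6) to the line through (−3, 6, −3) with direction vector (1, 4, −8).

√410

Direction vector d = (1, 4, −8).
AP = (19, −7, 9); AP·d = -81, |AP|² = 491, |d|² = 81.
distance² = |AP|² − (AP·d)²/|d|² = 491 − 6561/81 = 410, so the distance is √410.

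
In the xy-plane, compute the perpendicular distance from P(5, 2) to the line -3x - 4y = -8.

d = |(-3)·5 + (-4)·2 − (-8)| / √(9 + 16) = |-15|/5 = 3.

3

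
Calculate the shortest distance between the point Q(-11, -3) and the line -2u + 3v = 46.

d = |(-2)·(-11) + 3·(-3) − 46| / √(4 + 9) = |-33|/√13 = 33/√13.

33/√13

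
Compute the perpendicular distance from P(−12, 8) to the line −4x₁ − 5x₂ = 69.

The normal to the line is n = (−4, −5) with |n| = √41.
|n·P − 69| = |8 − 69| = 61, so the distance is 61/√41.

61/√41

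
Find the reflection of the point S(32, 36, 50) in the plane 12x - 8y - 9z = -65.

With n = (12, -8, -9), the signed offset is (n·S − (-65))/|n|² = -289/289 = -1.
S' = S − 2t·n = (32, 36, 50) − (-2)·(12, -8, -9) = (56, 20, 32).

(56, 20, 32)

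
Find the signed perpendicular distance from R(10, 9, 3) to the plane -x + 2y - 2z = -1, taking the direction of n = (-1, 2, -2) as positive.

n·R − (-1) = 3.
|n| = 3, so the signed distance is 3/3 = 1.

1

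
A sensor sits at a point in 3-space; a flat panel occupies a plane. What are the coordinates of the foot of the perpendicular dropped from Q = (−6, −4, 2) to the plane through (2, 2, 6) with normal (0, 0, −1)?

n = (0, 0, −1), |n|² = 1, and n·Q − (-6) = 4.
t = 4/1 = 4, so the foot is Q − t·n = (−6, −4, 2) − 4·(0, 0, −1) = (−6, −4, 6).

(-6, -4, 6)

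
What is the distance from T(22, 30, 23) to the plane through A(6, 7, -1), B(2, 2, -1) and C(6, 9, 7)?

AB = (-4, -5, 0) and AC = (0, 2, 8), so a normal is n = AB × AC = (-40, 32, -8).
Then n·(22, 30, 23) - (-8) = -96.
|n| = √(1600 + 1024 + 64) = 8√42, so the distance is |-96|/(8√42) = 2√42/7.

12/√42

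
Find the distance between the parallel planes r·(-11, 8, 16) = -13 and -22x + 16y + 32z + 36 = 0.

5/21

Divide the second equation by 2 to match normals: -11x + 8y + 16z = -18.
With common normal n = (-11, 8, 16) (|n| = 21), the distance is |(-13) − (-18)|/|n| = 5/21.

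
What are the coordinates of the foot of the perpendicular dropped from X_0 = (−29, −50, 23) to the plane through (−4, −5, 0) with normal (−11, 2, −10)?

n = (−11, 2, −10), |n|² = 225, and n·X_0 − 34 = -45.
t = -45/225 = -1/5, so the foot is X_0 − t·n = (−29, −50, 23) − (-1/5)·(−11, 2, −10) = (−156/5, −248/5, 21).

(-156/5, -248/5, 21)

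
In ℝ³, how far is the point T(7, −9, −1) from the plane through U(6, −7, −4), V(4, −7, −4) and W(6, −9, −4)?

UV = (−2, 0, 0) and UW = (0, −2, 0), so a normal is n = UV × UW = (0, 0, 4).
d = |4·(-1) − (-16)| / √(0 + 0 + 16) = |12| / 4 = 3.

3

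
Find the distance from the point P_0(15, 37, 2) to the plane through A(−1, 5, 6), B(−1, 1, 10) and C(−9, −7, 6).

8/√17

AB = (0, −4, 4) and AC = (−8, −12, 0), so a normal is n = AB × AC = (48, −32, −32).
Then n·(15, 37, 2) − (−400) = −128.
|n| = √(2304 + 1024 + 1024) = 16√17, so the distance is |-128|/(16√17) = 8/√17.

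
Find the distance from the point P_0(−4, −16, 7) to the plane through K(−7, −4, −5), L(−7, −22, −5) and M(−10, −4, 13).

30/√37

KL = (0, −18, 0) and KM = (−3, 0, 18), so a normal is n = KL × KM = (−324, 0, −54).
d = |(-324)·(-4) + (-54)·7 − 2538| / √(104976 + 0 + 2916) = |-1620| / (54√37) = 30√37/37.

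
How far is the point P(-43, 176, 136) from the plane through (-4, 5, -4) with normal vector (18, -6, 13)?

The plane has equation n·(r − (-4, 5, -4)) = 0, i.e. n·r = -154.
n = (18, -6, 13); n·P − (-154) = 92; |n| = 23; distance = 92/23 = 4.

4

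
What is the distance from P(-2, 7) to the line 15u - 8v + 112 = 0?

26/17

d = |15·(-2) + (-8)·7 − (-112)| / √(225 + 64) = |26|/17 = 26/17.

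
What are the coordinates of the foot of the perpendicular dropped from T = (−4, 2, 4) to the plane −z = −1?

(-4, 2, 1)

The perpendicular from T has direction n = (0, 0, −1): r = (−4, 2, 4) + μ(0, 0, −1).
Substitute into the plane: n·(T + μn) = -1 gives -4 + 1μ = -1, so μ = 3.
Foot = (−4, 2, 4) + 3·(0, 0, −1) = (−4, 2, 1).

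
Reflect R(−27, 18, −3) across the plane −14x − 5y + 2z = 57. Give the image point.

(1, 28, -7)

With n = (−14, −5, 2), the signed offset is (n·R − 57)/|n|² = 225/225 = 1.
R' = R − 2t·n = (−27, 18, −3) − 2·(−14, −5, 2) = (1, 28, −7).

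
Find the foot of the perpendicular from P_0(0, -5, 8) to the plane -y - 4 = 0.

(0, -4, 8)

The perpendicular from P_0 has direction n = (0, -1, 0): r = (0, -5, 8) + t(0, -1, 0).
Substitute into the plane: n·(P_0 + tn) = 4 gives 5 + 1t = 4, so t = -1.
Foot = (0, -5, 8) + (-1)·(0, -1, 0) = (0, -4, 8).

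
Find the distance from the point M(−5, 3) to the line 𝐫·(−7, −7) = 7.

1/√2

The normal to the line is n = (−7, −7) with |n| = 7√2.
|n·M − 7| = |14 − 7| = 7, so the distance is 7/(7√2) = 1/√2.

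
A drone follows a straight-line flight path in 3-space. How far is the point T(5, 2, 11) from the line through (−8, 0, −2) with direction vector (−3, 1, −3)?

Direction vector d = (−3, 1, −3).
AP = (13, 2, 13); AP·d = -76, |AP|² = 342, |d|² = 19.
distance² = |AP|² − (AP·d)²/|d|² = 342 − 5776/19 = 38, so the distance is √38.

√38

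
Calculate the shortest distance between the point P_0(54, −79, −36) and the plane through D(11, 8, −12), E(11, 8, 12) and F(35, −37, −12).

3

DE = (0, 0, 24) and DF = (24, −45, 0), so a normal is n = DE × DF = (1080, 576, 0).
d = |1080·54 + 576·(-79) − 16488| / √(1166400 + 331776 + 0) = |-3672| / 1224 = 3.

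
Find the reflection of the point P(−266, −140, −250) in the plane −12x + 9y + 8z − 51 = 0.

(-4690/17, -2254/17, -4138/17)

n = (−12, 9, 8), |n|² = 289, n·P − 51 = -119, so t = -119/289 = -7/17.
Foot F = P − (-7/17)·n = (−4606/17, −2317/17, −4194/17); the reflection is 2F − P = (−4690/17, −2254/17, −4138/17).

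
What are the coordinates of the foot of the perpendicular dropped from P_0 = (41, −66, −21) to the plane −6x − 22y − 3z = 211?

(53, -22, -15)

n = (−6, −22, −3), |n|² = 529, and n·P_0 − 211 = 1058.
t = 1058/529 = 2, so the foot is P_0 − t·n = (41, −66, −21) − 2·(−6, −22, −3) = (53, −22, −15).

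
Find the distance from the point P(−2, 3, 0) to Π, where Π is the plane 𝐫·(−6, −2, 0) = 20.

7/√10

Normal vector n = (−6, −2, 0), and n·(−2, 3, 0) − 20 = −14.
|n| = √(36 + 4 + 0) = 2√10, so the distance is |-14|/(2√10) = 7√10/10.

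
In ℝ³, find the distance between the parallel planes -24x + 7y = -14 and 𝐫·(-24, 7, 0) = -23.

9/25

With common normal n = (-24, 7, 0) (|n| = 25), the distance is |(-14) − (-23)|/|n| = 9/25.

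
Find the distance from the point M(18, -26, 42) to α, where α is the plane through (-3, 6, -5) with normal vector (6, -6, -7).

The plane has equation n·(r − (-3, 6, -5)) = 0, i.e. n·r = -19.
n = (6, -6, -7); n·P − (-19) = -11; |n| = 11; distance = 11/11 = 1.

1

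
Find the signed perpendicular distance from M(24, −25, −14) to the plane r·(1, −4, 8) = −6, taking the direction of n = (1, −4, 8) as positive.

2

n·M − (-6) = 18.
|n| = 9, so the signed distance is 18/9 = 2.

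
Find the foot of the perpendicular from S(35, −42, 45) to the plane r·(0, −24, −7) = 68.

n = (0, −24, −7), |n|² = 625, and n·S − 68 = 625.
t = 625/625 = 1, so the foot is S − t·n = (35, −42, 45) − 1·(0, −24, −7) = (35, −18, 52).

(35, -18, 52)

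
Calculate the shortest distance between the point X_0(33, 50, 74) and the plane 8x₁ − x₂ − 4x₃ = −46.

d = |8·33 + (-1)·50 + (-4)·74 − (-46)| / √(64 + 1 + 16) = |-36| / 9 = 4.

4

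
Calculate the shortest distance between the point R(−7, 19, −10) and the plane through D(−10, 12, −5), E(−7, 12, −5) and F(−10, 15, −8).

√2

DE = (3, 0, 0) and DF = (0, 3, −3), so a normal is n = DE × DF = (0, 9, 9).
n = (0, 9, 9); n·P − 63 = 18; |n| = 9√2; distance = 18/(9√2) = √2.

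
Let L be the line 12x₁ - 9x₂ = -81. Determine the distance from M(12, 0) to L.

d = |12·12 + (-9)·0 − (-81)| / √(144 + 81) = |225|/15 = 15.

15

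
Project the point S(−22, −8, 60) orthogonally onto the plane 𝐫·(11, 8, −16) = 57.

The perpendicular from S has direction n = (11, 8, −16): r = (−22, −8, 60) + μ(11, 8, −16).
Substitute into the plane: n·(S + μn) = 57 gives -1266 + 441μ = 57, so μ = 3.
Foot = (−22, −8, 60) + 3·(11, 8, −16) = (11, 16, 12).

(11, 16, 12)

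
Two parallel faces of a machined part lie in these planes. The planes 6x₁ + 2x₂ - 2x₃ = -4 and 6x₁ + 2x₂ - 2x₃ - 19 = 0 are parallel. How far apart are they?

23/(2√11)

With common normal n = (6, 2, -2) (|n| = 2√11), the distance is |(-4) − 19|/|n| = 23/(2√11) = 23√11/22.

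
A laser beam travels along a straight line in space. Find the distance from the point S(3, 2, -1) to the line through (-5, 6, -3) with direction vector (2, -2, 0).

Direction vector d = (2, -2, 0).
AP = (8, -4, 2), and AP × d = (4, 4, -8).
|AP × d|² = 96 and |d|² = 8, so the distance is √(96/8) = √12 = 2√3.

2√3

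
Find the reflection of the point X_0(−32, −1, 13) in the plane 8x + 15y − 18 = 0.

n = (8, 15, 0), |n|² = 289, n·X_0 − 18 = -289, so t = -289/289 = -1.
Foot F = X_0 − (-1)·n = (−24, 14, 13); the reflection is 2F − X_0 = (−16, 29, 13).

(-16, 29, 13)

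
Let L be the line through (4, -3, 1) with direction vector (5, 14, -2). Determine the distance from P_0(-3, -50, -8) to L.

Direction vector d = (5, 14, -2).
AP = (-7, -47, -9); AP·d = -675, |AP|² = 2339, |d|² = 225.
distance² = |AP|² − (AP·d)²/|d|² = 2339 − 455625/225 = 314, so the distance is √314.

√314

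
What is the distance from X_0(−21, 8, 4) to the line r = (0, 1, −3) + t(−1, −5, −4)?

Direction vector d = (−1, −5, −4).
AP = (−21, 7, 7), and AP × d = (7, −91, 112).
|AP × d|² = 20874 and |d|² = 42, so the distance is √(20874/42) = √497.

√497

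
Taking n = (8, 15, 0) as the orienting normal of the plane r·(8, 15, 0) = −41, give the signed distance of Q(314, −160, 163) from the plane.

9

n·Q − (-41) = 153.
|n| = 17, so the signed distance is 153/17 = 9.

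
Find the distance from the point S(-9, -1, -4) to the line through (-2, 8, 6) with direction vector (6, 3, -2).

√181

Direction vector d = (6, 3, -2).
AP = (-7, -9, -10), and AP × d = (48, -74, 33).
|AP × d|² = 8869 and |d|² = 49, so the distance is √(8869/49) = √181.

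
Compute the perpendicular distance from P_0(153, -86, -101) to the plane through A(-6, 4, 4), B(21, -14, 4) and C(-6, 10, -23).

6

AB = (27, -18, 0) and AC = (0, 6, -27), so a normal is n = AB × AC = (486, 729, 162).
d = |486·153 + 729·(-86) + 162·(-101) − 648| / √(236196 + 531441 + 26244) = |-5346| / 891 = 6.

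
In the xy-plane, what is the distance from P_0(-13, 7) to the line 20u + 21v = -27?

86/29

d = |20·(-13) + 21·7 − (-27)| / √(400 + 441) = |-86|/29 = 86/29.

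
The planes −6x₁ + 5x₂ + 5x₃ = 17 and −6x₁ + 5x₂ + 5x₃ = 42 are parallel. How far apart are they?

25/√86

Both planes have normal n = (−6, 5, 5), |n| = √86. Any point on the first plane is at distance |42 − 17|/|n| = 25/√86 = 25√86/86 from the second.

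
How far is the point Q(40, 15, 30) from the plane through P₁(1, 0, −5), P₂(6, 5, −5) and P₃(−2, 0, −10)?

P₁P₂ = (5, 5, 0) and P₁P₃ = (−3, 0, −5), so a normal is n = P₁P₂ × P₁P₃ = (−25, 25, 15).
Then n·(40, 15, 30) − (−100) = −75.
|n| = √(625 + 625 + 225) = 5√59, so the distance is |-75|/(5√59) = 15/√59.

15/√59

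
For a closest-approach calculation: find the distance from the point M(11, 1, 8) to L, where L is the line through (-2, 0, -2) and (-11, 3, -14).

A direction vector is d = (-9, 3, -12).
AP = (13, 1, 10), and AP × d = (-42, 66, 48).
|AP × d|² = 8424 and |d|² = 234, so the distance is √(8424/234) = √36 = 6.

6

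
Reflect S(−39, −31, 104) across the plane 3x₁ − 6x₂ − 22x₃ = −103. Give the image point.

(-15, -79, -72)

n = (3, −6, −22), |n|² = 529, n·S − (-103) = -2116, so t = -2116/529 = -4.
Foot F = S − (-4)·n = (−27, −55, 16); the reflection is 2F − S = (−15, −79, −72).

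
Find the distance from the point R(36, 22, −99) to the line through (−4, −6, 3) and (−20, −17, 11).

A direction vector is d = (−16, −11, 8).
AP = (40, 28, −102), and AP × d = (−898, 1312, 8).
|AP × d|² = 2527812 and |d|² = 441, so the distance is √(2527812/441) = √5732 = 2√1433.

2√1433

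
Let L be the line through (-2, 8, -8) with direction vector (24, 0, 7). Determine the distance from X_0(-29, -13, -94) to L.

Direction vector d = (24, 0, 7).
AP = (-27, -21, -86), and AP × d = (-147, -1875, 504).
|AP × d|² = 3791250 and |d|² = 625, so the distance is √(3791250/625) = √6066 = 3√674.

3√674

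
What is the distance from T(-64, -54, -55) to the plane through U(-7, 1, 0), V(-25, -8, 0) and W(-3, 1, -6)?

UV = (-18, -9, 0) and UW = (4, 0, -6), so a normal is n = UV × UW = (54, -108, 36).
Then n·(-64, -54, -55) - (-486) = 882.
|n| = √(2916 + 11664 + 1296) = 126, so the distance is |882|/126 = 7.

7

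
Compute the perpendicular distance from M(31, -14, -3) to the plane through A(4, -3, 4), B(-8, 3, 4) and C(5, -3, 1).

4√46/23

AB = (-12, 6, 0) and AC = (1, 0, -3), so a normal is n = AB × AC = (-18, -36, -6).
n = (-18, -36, -6); n·P − 12 = -48; |n| = 6√46; distance = 48/(6√46) = 4√46/23.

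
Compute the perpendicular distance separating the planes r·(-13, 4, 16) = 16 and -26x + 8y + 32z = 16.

Divide the second equation by 2 to match normals: -13x + 4y + 16z = 8.
Both planes have normal n = (-13, 4, 16), |n| = 21. Any point on the first plane is at distance |8 − 16|/|n| = 8/21 from the second.

8/21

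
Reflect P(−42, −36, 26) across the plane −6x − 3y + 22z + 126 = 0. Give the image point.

(-18, -24, -62)

With n = (−6, −3, 22), the signed offset is (n·P − (-126))/|n|² = 1058/529 = 2.
P' = P − 2t·n = (−42, −36, 26) − 4·(−6, −3, 22) = (−18, −24, −62).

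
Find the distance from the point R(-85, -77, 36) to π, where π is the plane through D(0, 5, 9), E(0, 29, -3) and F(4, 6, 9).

3

DE = (0, 24, -12) and DF = (4, 1, 0), so a normal is n = DE × DF = (12, -48, -96).
Then n·(-85, -77, 36) - (-1104) = 324.
|n| = √(144 + 2304 + 9216) = 108, so the distance is |324|/108 = 3.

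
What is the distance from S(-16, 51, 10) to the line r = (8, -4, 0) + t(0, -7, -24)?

Direction vector d = (0, -7, -24).
AP = (-24, 55, 10); AP·d = -625, |AP|² = 3701, |d|² = 625.
distance² = |AP|² − (AP·d)²/|d|² = 3701 − 390625/625 = 3076, so the distance is 2√769.

2√769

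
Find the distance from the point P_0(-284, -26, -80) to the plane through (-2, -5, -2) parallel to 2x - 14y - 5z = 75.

8

Parallel planes share the normal n = (2, -14, -5); since (-2, -5, -2) lies on the plane, its equation is 2x - 14y - 5z = 76.
d = |2·(-284) + (-14)·(-26) + (-5)·(-80) − 76| / √(4 + 196 + 25) = |120| / 15 = 8.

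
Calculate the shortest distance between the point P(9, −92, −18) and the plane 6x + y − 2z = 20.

22√41/41

n = (6, 1, −2); n·P − 20 = -22; |n| = √41; distance = 22/√41.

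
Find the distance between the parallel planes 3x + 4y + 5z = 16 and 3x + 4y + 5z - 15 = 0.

With common normal n = (3, 4, 5) (|n| = 5√2), the distance is |16 − 15|/|n| = 1/(5√2) = √2/10.

1/(5√2)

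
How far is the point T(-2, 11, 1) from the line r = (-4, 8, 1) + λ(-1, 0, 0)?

Direction vector d = (-1, 0, 0).
AP = (2, 3, 0); AP·d = -2, |AP|² = 13, |d|² = 1.
distance² = |AP|² − (AP·d)²/|d|² = 13 − 4/1 = 9, so the distance is 3.

3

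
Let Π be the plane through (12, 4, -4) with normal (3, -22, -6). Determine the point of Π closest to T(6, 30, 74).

(12, -14, 62)

n = (3, -22, -6), |n|² = 529, and n·T − (-28) = -1058.
t = -1058/529 = -2, so the foot is T − t·n = (6, 30, 74) − (-2)·(3, -22, -6) = (12, -14, 62).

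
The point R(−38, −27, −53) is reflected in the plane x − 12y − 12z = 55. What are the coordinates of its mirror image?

(-44, 45, 19)

With n = (1, −12, −12), the signed offset is (n·R − 55)/|n|² = 867/289 = 3.
R' = R − 2t·n = (−38, −27, −53) − 6·(1, −12, −12) = (−44, 45, 19).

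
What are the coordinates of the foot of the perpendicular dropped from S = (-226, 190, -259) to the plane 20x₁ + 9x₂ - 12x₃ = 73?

n = (20, 9, -12), |n|² = 625, and n·S − 73 = 225.
t = 225/625 = 9/25, so the foot is S − t·n = (-226, 190, -259) − (9/25)·(20, 9, -12) = (-1166/5, 4669/25, -6367/25).

(-1166/5, 4669/25, -6367/25)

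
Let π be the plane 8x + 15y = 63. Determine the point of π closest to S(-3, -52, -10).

The perpendicular from S has direction n = (8, 15, 0): r = (-3, -52, -10) + t(8, 15, 0).
Substitute into the plane: n·(S + tn) = 63 gives -804 + 289t = 63, so t = 3.
Foot = (-3, -52, -10) + 3·(8, 15, 0) = (21, -7, -10).

(21, -7, -10)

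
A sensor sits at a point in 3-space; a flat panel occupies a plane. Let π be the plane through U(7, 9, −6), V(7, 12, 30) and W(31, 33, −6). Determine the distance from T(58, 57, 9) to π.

3

UV = (0, 3, 36) and UW = (24, 24, 0), so a normal is n = UV × UW = (−864, 864, −72).
d = |(-864)·58 + 864·57 + (-72)·9 − 2160| / √(746496 + 746496 + 5184) = |-3672| / 1224 = 3.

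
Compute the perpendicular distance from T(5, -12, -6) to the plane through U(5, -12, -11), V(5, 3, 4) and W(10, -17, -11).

UV = (0, 15, 15) and UW = (5, -5, 0), so a normal is n = UV × UW = (75, 75, -75).
n = (75, 75, -75); n·P − 300 = -375; |n| = 75√3; distance = 375/(75√3) = 5/√3.

5/√3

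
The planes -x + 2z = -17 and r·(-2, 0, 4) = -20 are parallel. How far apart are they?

7/√5

Divide the second equation by 2 to match normals: -x + 2z = -10.
With common normal n = (-1, 0, 2) (|n| = √5), the distance is |(-17) − (-10)|/|n| = 7/√5.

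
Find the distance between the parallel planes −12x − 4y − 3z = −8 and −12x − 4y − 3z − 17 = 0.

Both planes have normal n = (−12, −4, −3), |n| = 13. Any point on the first plane is at distance |17 − (-8)|/|n| = 25/13 from the second.

25/13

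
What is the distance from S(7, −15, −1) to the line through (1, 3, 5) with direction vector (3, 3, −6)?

6√11

Direction vector d = (3, 3, −6).
AP = (6, −18, −6); AP·d = 0, |AP|² = 396, |d|² = 54.
distance² = |AP|² − (AP·d)²/|d|² = 396 − 0/54 = 396, so the distance is 6√11.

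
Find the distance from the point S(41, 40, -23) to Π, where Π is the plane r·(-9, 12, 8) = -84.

Normal vector n = (-9, 12, 8), and n·(41, 40, -23) - (-84) = 11.
|n| = √(81 + 144 + 64) = 17, so the distance is |11|/17 = 11/17.

11/17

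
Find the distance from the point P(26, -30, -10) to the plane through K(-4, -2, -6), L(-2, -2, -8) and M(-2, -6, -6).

8

KL = (2, 0, -2) and KM = (2, -4, 0), so a normal is n = KL × KM = (-8, -4, -8).
d = |(-8)·26 + (-4)·(-30) + (-8)·(-10) − 88| / √(64 + 16 + 64) = |-96| / 12 = 8.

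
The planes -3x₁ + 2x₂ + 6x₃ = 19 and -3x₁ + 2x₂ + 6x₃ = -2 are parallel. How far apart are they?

3

Both planes have normal n = (-3, 2, 6), |n| = 7. Any point on the first plane is at distance |(-2) − 19|/|n| = 21/7 = 3 from the second.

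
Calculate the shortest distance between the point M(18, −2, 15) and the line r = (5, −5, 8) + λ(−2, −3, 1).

Direction vector d = (−2, −3, 1).
AP = (13, 3, 7), and AP × d = (24, −27, −33).
|AP × d|² = 2394 and |d|² = 14, so the distance is √(2394/14) = √171 = 3√19.

3√19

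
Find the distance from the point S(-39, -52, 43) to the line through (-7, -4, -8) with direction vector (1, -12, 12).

3√145

Direction vector d = (1, -12, 12).
AP = (-32, -48, 51); AP·d = 1156, |AP|² = 5929, |d|² = 289.
distance² = |AP|² − (AP·d)²/|d|² = 5929 − 1336336/289 = 1305, so the distance is 3√145.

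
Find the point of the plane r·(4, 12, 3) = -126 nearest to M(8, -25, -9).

The perpendicular from M has direction n = (4, 12, 3): r = (8, -25, -9) + λ(4, 12, 3).
Substitute into the plane: n·(M + λn) = -126 gives -295 + 169λ = -126, so λ = 1.
Foot = (8, -25, -9) + 1·(4, 12, 3) = (12, -13, -6).

(12, -13, -6)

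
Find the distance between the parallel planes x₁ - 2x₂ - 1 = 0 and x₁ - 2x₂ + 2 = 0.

With common normal n = (1, -2, 0) (|n| = √5), the distance is |1 − (-2)|/|n| = 3/√5 = 3√5/5.

3√5/5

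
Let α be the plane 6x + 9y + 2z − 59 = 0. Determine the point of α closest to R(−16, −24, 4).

(2, 3, 10)

The perpendicular from R has direction n = (6, 9, 2): r = (−16, −24, 4) + μ(6, 9, 2).
Substitute into the plane: n·(R + μn) = 59 gives -304 + 121μ = 59, so μ = 3.
Foot = (−16, −24, 4) + 3·(6, 9, 2) = (2, 3, 10).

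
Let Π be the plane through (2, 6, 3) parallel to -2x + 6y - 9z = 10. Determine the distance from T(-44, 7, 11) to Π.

26/11

Parallel planes share the normal n = (-2, 6, -9); since (2, 6, 3) lies on the plane, its equation is -2x + 6y - 9z = 5.
n = (-2, 6, -9); n·P − 5 = 26; |n| = 11; distance = 26/11.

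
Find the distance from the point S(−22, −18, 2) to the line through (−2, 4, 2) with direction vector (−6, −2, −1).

2√57

Direction vector d = (−6, −2, −1).
AP = (−20, −22, 0), and AP × d = (22, −20, −92).
|AP × d|² = 9348 and |d|² = 41, so the distance is √(9348/41) = √228 = 2√57.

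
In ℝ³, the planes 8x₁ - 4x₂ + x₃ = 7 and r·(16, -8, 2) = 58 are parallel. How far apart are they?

Divide the second equation by 2 to match normals: 8x₁ - 4x₂ + x₃ = 29.
With common normal n = (8, -4, 1) (|n| = 9), the distance is |7 − 29|/|n| = 22/9.

22/9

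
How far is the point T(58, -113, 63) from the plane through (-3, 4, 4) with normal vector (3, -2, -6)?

9

The plane has equation n·(r − (-3, 4, 4)) = 0, i.e. n·r = -41.
n = (3, -2, -6); n·P − (-41) = 63; |n| = 7; distance = 63/7 = 9.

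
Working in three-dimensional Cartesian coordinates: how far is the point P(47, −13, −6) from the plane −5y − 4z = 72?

d = |(-5)·(-13) + (-4)·(-6) − 72| / √(0 + 25 + 16) = |17| / √41 = 17√41/41.

17√41/41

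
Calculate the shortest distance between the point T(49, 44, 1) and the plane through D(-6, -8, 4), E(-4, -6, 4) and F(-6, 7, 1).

2√3

DE = (2, 2, 0) and DF = (0, 15, -3), so a normal is n = DE × DF = (-6, 6, 30).
n = (-6, 6, 30); n·P − 108 = -108; |n| = 18√3; distance = 108/(18√3) = 2√3.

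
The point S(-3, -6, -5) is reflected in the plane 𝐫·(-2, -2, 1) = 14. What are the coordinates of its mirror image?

With n = (-2, -2, 1), the signed offset is (n·S − 14)/|n|² = -1/9.
S' = S − 2t·n = (-3, -6, -5) − (-2/9)·(-2, -2, 1) = (-31/9, -58/9, -43/9).

(-31/9, -58/9, -43/9)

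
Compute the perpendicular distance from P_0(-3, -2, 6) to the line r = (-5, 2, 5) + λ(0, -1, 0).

√5

Direction vector d = (0, -1, 0).
AP = (2, -4, 1); AP·d = 4, |AP|² = 21, |d|² = 1.
distance² = |AP|² − (AP·d)²/|d|² = 21 − 16/1 = 5, so the distance is √5.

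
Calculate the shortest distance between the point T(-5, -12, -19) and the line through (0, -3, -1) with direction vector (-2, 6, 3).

Direction vector d = (-2, 6, 3).
AP = (-5, -9, -18), and AP × d = (81, 51, -48).
|AP × d|² = 11466 and |d|² = 49, so the distance is √(11466/49) = √234 = 3√26.

3√26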